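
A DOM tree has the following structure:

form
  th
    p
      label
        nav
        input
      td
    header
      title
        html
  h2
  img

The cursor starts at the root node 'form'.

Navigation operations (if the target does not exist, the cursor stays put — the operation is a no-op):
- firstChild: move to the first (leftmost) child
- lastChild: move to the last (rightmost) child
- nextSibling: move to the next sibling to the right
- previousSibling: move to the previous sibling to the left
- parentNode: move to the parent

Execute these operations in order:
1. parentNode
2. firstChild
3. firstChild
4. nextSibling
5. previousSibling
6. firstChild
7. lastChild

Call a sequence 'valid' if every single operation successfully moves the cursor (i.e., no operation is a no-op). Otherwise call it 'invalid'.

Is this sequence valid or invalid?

After 1 (parentNode): form (no-op, stayed)
After 2 (firstChild): th
After 3 (firstChild): p
After 4 (nextSibling): header
After 5 (previousSibling): p
After 6 (firstChild): label
After 7 (lastChild): input

Answer: invalid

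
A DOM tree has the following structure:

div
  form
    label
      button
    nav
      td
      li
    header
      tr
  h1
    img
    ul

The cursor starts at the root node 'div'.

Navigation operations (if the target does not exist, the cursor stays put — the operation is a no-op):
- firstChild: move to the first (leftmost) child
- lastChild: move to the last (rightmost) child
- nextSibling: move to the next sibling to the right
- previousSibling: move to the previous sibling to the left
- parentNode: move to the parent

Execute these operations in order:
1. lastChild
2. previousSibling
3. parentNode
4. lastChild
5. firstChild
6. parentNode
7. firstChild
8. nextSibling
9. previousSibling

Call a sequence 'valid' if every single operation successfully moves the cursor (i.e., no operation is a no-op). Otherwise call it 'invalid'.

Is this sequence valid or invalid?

Answer: valid

Derivation:
After 1 (lastChild): h1
After 2 (previousSibling): form
After 3 (parentNode): div
After 4 (lastChild): h1
After 5 (firstChild): img
After 6 (parentNode): h1
After 7 (firstChild): img
After 8 (nextSibling): ul
After 9 (previousSibling): img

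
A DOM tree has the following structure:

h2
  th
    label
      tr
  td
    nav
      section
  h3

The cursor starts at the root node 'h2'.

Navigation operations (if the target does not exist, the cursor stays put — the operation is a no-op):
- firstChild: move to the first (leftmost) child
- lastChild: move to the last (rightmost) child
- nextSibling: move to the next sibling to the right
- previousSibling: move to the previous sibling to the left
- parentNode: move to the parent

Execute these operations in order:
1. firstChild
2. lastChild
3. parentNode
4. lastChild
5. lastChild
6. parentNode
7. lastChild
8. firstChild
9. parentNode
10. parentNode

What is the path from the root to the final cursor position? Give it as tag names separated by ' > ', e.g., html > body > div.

Answer: h2 > th

Derivation:
After 1 (firstChild): th
After 2 (lastChild): label
After 3 (parentNode): th
After 4 (lastChild): label
After 5 (lastChild): tr
After 6 (parentNode): label
After 7 (lastChild): tr
After 8 (firstChild): tr (no-op, stayed)
After 9 (parentNode): label
After 10 (parentNode): th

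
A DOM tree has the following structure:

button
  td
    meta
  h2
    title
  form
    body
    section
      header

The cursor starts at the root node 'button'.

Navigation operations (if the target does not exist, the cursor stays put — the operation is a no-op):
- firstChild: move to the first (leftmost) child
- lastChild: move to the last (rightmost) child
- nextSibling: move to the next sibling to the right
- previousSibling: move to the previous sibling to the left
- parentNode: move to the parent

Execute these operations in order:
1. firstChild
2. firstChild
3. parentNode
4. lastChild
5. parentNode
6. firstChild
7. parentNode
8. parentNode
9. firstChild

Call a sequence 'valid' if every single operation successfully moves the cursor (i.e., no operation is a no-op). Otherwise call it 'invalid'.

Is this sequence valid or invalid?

Answer: valid

Derivation:
After 1 (firstChild): td
After 2 (firstChild): meta
After 3 (parentNode): td
After 4 (lastChild): meta
After 5 (parentNode): td
After 6 (firstChild): meta
After 7 (parentNode): td
After 8 (parentNode): button
After 9 (firstChild): td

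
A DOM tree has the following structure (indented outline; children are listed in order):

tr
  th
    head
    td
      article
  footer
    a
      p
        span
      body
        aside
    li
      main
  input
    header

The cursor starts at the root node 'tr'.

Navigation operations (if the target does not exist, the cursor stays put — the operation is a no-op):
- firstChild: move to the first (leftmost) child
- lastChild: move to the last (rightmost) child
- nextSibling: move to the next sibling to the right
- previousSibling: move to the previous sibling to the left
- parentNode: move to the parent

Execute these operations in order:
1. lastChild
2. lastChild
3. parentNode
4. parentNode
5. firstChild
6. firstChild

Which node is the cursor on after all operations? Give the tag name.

Answer: head

Derivation:
After 1 (lastChild): input
After 2 (lastChild): header
After 3 (parentNode): input
After 4 (parentNode): tr
After 5 (firstChild): th
After 6 (firstChild): head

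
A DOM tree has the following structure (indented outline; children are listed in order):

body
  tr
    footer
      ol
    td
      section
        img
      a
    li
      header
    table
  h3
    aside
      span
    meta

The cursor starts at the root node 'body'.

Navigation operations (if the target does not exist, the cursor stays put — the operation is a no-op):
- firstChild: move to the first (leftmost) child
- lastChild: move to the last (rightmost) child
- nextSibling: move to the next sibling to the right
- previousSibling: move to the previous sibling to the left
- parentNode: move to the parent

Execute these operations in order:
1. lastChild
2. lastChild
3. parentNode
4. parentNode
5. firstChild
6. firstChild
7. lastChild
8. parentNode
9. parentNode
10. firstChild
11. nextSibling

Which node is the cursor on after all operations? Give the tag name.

Answer: td

Derivation:
After 1 (lastChild): h3
After 2 (lastChild): meta
After 3 (parentNode): h3
After 4 (parentNode): body
After 5 (firstChild): tr
After 6 (firstChild): footer
After 7 (lastChild): ol
After 8 (parentNode): footer
After 9 (parentNode): tr
After 10 (firstChild): footer
After 11 (nextSibling): td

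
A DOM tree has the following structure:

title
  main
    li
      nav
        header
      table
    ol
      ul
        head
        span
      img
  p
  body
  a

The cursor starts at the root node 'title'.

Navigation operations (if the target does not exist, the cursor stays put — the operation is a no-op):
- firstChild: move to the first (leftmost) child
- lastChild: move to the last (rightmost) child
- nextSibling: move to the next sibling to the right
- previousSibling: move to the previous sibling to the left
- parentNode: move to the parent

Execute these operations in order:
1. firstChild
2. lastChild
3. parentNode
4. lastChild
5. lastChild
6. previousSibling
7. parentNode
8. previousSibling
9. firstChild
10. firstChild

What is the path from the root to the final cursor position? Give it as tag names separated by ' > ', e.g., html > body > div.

After 1 (firstChild): main
After 2 (lastChild): ol
After 3 (parentNode): main
After 4 (lastChild): ol
After 5 (lastChild): img
After 6 (previousSibling): ul
After 7 (parentNode): ol
After 8 (previousSibling): li
After 9 (firstChild): nav
After 10 (firstChild): header

Answer: title > main > li > nav > header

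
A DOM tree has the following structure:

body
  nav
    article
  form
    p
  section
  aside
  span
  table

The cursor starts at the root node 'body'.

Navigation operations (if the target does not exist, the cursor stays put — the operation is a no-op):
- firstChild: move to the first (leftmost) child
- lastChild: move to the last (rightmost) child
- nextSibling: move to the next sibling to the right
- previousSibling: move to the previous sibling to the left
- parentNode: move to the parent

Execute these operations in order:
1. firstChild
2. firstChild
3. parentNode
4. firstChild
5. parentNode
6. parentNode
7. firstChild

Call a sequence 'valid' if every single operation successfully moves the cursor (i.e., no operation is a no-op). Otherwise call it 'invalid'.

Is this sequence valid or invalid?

Answer: valid

Derivation:
After 1 (firstChild): nav
After 2 (firstChild): article
After 3 (parentNode): nav
After 4 (firstChild): article
After 5 (parentNode): nav
After 6 (parentNode): body
After 7 (firstChild): nav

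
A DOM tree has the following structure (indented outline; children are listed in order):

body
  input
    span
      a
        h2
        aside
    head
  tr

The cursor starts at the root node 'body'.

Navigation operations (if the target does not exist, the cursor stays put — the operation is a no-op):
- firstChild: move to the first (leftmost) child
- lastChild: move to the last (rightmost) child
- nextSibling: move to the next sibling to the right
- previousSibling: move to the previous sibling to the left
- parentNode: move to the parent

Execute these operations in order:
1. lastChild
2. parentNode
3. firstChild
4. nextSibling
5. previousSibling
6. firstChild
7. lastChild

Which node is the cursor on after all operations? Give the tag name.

After 1 (lastChild): tr
After 2 (parentNode): body
After 3 (firstChild): input
After 4 (nextSibling): tr
After 5 (previousSibling): input
After 6 (firstChild): span
After 7 (lastChild): a

Answer: a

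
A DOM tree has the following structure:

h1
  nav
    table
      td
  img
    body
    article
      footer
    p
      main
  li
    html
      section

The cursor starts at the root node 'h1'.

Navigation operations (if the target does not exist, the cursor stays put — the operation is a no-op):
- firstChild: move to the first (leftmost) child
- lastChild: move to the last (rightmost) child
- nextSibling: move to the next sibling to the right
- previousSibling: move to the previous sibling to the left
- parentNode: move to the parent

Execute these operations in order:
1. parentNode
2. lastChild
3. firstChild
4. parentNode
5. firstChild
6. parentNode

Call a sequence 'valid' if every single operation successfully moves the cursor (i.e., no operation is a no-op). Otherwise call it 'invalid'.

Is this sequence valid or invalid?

After 1 (parentNode): h1 (no-op, stayed)
After 2 (lastChild): li
After 3 (firstChild): html
After 4 (parentNode): li
After 5 (firstChild): html
After 6 (parentNode): li

Answer: invalid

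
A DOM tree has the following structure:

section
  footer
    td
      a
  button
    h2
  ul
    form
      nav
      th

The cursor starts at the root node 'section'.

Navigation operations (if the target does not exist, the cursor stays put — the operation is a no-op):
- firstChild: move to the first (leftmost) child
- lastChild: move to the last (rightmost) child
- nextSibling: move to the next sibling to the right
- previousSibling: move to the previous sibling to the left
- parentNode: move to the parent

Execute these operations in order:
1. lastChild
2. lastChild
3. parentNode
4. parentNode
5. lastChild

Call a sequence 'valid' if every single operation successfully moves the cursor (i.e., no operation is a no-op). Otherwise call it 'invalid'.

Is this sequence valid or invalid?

Answer: valid

Derivation:
After 1 (lastChild): ul
After 2 (lastChild): form
After 3 (parentNode): ul
After 4 (parentNode): section
After 5 (lastChild): ul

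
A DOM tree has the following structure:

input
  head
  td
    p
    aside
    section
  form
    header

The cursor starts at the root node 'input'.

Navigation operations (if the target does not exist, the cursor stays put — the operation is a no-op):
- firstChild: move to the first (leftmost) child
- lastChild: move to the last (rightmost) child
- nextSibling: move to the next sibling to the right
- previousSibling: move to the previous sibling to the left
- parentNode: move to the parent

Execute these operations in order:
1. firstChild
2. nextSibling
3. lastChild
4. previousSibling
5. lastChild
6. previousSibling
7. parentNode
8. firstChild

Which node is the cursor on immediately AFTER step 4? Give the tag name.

Answer: aside

Derivation:
After 1 (firstChild): head
After 2 (nextSibling): td
After 3 (lastChild): section
After 4 (previousSibling): aside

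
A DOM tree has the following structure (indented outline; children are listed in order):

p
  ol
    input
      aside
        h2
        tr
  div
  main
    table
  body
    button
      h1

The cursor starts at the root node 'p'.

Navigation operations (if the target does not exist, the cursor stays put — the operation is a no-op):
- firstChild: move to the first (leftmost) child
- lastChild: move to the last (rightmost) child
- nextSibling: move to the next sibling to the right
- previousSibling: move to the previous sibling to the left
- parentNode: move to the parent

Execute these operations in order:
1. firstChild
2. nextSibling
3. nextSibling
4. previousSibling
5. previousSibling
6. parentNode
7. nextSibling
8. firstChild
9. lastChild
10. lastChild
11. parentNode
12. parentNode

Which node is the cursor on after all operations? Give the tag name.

Answer: ol

Derivation:
After 1 (firstChild): ol
After 2 (nextSibling): div
After 3 (nextSibling): main
After 4 (previousSibling): div
After 5 (previousSibling): ol
After 6 (parentNode): p
After 7 (nextSibling): p (no-op, stayed)
After 8 (firstChild): ol
After 9 (lastChild): input
After 10 (lastChild): aside
After 11 (parentNode): input
After 12 (parentNode): ol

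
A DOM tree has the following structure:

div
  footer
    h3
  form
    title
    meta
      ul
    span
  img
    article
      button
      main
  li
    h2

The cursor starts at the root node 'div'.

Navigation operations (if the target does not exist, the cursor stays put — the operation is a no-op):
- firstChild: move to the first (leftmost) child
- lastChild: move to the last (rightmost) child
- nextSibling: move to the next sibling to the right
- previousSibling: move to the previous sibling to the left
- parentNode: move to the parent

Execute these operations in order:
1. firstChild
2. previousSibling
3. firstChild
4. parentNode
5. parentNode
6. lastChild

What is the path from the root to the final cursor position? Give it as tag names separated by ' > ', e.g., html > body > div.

After 1 (firstChild): footer
After 2 (previousSibling): footer (no-op, stayed)
After 3 (firstChild): h3
After 4 (parentNode): footer
After 5 (parentNode): div
After 6 (lastChild): li

Answer: div > li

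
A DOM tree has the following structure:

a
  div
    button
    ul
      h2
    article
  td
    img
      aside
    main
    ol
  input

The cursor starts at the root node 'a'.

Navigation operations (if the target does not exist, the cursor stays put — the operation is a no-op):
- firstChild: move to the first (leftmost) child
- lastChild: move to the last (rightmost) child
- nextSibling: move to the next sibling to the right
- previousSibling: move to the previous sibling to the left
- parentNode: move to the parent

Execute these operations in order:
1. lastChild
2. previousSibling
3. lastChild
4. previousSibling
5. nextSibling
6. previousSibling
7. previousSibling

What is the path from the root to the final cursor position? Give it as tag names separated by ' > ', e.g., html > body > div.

After 1 (lastChild): input
After 2 (previousSibling): td
After 3 (lastChild): ol
After 4 (previousSibling): main
After 5 (nextSibling): ol
After 6 (previousSibling): main
After 7 (previousSibling): img

Answer: a > td > img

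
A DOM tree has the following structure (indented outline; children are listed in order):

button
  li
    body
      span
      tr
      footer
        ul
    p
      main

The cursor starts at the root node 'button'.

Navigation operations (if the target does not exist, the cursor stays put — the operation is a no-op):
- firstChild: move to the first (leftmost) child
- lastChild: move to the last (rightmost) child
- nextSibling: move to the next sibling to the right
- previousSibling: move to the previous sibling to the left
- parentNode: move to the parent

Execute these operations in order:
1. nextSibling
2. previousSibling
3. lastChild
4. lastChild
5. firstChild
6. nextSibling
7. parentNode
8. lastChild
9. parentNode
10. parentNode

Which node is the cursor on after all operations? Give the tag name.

Answer: li

Derivation:
After 1 (nextSibling): button (no-op, stayed)
After 2 (previousSibling): button (no-op, stayed)
After 3 (lastChild): li
After 4 (lastChild): p
After 5 (firstChild): main
After 6 (nextSibling): main (no-op, stayed)
After 7 (parentNode): p
After 8 (lastChild): main
After 9 (parentNode): p
After 10 (parentNode): li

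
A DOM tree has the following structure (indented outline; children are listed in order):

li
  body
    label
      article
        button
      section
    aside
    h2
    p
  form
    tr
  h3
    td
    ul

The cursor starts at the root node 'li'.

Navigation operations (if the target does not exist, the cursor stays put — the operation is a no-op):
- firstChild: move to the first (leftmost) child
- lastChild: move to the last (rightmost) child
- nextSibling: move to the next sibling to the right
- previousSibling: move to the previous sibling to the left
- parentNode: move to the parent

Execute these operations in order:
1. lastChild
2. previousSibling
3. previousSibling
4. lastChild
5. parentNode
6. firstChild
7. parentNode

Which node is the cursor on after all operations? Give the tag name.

Answer: body

Derivation:
After 1 (lastChild): h3
After 2 (previousSibling): form
After 3 (previousSibling): body
After 4 (lastChild): p
After 5 (parentNode): body
After 6 (firstChild): label
After 7 (parentNode): body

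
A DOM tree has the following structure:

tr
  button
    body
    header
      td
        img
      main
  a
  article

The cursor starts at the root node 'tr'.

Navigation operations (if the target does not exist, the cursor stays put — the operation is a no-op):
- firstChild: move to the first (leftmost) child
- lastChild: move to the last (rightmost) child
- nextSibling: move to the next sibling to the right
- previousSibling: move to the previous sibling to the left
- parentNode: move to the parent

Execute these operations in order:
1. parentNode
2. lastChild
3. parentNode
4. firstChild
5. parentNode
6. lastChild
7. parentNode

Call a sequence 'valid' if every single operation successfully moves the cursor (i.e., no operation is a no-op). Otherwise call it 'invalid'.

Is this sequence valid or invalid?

After 1 (parentNode): tr (no-op, stayed)
After 2 (lastChild): article
After 3 (parentNode): tr
After 4 (firstChild): button
After 5 (parentNode): tr
After 6 (lastChild): article
After 7 (parentNode): tr

Answer: invalid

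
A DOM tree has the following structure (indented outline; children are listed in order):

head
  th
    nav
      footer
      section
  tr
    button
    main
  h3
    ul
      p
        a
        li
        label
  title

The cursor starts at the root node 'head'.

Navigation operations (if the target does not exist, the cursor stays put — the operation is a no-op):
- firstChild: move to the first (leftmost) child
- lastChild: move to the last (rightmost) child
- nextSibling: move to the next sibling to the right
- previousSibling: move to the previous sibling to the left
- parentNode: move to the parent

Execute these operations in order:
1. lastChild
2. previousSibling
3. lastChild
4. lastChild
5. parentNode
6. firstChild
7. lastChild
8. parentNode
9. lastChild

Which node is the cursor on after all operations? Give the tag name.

Answer: label

Derivation:
After 1 (lastChild): title
After 2 (previousSibling): h3
After 3 (lastChild): ul
After 4 (lastChild): p
After 5 (parentNode): ul
After 6 (firstChild): p
After 7 (lastChild): label
After 8 (parentNode): p
After 9 (lastChild): label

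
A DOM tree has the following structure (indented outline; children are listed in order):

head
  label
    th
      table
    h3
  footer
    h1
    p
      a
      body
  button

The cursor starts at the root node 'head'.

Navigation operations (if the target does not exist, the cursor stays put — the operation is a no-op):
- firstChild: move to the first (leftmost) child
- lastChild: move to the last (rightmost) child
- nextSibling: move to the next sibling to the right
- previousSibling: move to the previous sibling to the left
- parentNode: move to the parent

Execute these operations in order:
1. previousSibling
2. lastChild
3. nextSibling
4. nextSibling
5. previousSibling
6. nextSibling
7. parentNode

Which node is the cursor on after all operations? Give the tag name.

After 1 (previousSibling): head (no-op, stayed)
After 2 (lastChild): button
After 3 (nextSibling): button (no-op, stayed)
After 4 (nextSibling): button (no-op, stayed)
After 5 (previousSibling): footer
After 6 (nextSibling): button
After 7 (parentNode): head

Answer: head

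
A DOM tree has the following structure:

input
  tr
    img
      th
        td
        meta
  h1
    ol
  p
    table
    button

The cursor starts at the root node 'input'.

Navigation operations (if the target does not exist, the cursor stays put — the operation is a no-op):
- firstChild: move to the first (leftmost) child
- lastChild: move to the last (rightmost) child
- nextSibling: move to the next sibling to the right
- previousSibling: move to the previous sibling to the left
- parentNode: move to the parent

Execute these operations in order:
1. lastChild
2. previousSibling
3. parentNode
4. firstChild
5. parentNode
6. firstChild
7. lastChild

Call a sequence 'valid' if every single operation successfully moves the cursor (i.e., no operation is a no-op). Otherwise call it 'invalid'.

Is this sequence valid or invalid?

After 1 (lastChild): p
After 2 (previousSibling): h1
After 3 (parentNode): input
After 4 (firstChild): tr
After 5 (parentNode): input
After 6 (firstChild): tr
After 7 (lastChild): img

Answer: valid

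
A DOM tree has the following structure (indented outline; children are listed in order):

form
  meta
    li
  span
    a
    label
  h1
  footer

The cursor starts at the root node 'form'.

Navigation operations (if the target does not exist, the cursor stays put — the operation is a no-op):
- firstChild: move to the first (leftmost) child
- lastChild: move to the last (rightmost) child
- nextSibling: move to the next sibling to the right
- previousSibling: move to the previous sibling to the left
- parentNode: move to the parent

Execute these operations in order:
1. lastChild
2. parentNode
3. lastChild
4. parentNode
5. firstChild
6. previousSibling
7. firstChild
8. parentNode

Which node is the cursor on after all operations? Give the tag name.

After 1 (lastChild): footer
After 2 (parentNode): form
After 3 (lastChild): footer
After 4 (parentNode): form
After 5 (firstChild): meta
After 6 (previousSibling): meta (no-op, stayed)
After 7 (firstChild): li
After 8 (parentNode): meta

Answer: meta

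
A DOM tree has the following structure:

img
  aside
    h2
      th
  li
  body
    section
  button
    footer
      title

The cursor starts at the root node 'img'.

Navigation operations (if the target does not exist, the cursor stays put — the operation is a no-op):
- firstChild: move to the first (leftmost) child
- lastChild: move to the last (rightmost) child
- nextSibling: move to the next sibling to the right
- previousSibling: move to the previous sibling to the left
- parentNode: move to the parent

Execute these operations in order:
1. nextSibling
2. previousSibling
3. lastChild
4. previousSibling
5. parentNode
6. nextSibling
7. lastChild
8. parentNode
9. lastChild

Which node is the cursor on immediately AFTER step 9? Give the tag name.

After 1 (nextSibling): img (no-op, stayed)
After 2 (previousSibling): img (no-op, stayed)
After 3 (lastChild): button
After 4 (previousSibling): body
After 5 (parentNode): img
After 6 (nextSibling): img (no-op, stayed)
After 7 (lastChild): button
After 8 (parentNode): img
After 9 (lastChild): button

Answer: button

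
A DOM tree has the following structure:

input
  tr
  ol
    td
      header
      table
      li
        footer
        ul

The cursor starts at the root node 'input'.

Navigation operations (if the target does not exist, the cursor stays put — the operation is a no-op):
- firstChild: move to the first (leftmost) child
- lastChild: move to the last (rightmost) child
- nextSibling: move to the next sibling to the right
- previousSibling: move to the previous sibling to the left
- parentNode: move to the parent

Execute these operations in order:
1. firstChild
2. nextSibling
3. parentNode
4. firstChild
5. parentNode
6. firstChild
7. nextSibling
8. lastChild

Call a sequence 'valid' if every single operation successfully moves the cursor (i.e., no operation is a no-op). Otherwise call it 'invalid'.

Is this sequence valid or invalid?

After 1 (firstChild): tr
After 2 (nextSibling): ol
After 3 (parentNode): input
After 4 (firstChild): tr
After 5 (parentNode): input
After 6 (firstChild): tr
After 7 (nextSibling): ol
After 8 (lastChild): td

Answer: valid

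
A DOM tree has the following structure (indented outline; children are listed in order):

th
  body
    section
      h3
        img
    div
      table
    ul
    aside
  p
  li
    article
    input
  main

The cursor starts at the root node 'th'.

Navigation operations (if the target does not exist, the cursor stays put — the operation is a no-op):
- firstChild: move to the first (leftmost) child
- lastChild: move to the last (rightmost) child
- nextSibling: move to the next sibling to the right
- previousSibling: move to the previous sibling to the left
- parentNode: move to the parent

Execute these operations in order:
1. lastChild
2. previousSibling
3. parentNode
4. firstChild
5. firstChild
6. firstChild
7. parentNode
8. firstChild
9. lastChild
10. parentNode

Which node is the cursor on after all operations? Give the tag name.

Answer: h3

Derivation:
After 1 (lastChild): main
After 2 (previousSibling): li
After 3 (parentNode): th
After 4 (firstChild): body
After 5 (firstChild): section
After 6 (firstChild): h3
After 7 (parentNode): section
After 8 (firstChild): h3
After 9 (lastChild): img
After 10 (parentNode): h3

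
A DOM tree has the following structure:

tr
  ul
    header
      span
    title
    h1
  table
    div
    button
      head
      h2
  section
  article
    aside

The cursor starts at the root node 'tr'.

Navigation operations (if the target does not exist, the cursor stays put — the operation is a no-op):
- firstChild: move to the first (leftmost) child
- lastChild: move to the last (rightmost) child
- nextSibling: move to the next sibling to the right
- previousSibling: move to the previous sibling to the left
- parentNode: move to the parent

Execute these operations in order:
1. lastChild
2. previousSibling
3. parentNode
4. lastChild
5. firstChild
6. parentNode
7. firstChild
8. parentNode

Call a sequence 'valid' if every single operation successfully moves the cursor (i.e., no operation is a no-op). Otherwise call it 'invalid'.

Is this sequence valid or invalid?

After 1 (lastChild): article
After 2 (previousSibling): section
After 3 (parentNode): tr
After 4 (lastChild): article
After 5 (firstChild): aside
After 6 (parentNode): article
After 7 (firstChild): aside
After 8 (parentNode): article

Answer: valid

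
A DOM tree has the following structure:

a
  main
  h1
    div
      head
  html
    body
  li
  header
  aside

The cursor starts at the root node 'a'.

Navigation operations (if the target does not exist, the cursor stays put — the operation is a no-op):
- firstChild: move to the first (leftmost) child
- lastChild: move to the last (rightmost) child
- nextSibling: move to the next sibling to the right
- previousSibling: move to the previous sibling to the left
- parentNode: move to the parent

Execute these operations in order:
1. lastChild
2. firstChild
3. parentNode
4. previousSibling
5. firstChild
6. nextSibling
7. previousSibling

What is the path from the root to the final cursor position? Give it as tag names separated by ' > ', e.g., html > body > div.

After 1 (lastChild): aside
After 2 (firstChild): aside (no-op, stayed)
After 3 (parentNode): a
After 4 (previousSibling): a (no-op, stayed)
After 5 (firstChild): main
After 6 (nextSibling): h1
After 7 (previousSibling): main

Answer: a > main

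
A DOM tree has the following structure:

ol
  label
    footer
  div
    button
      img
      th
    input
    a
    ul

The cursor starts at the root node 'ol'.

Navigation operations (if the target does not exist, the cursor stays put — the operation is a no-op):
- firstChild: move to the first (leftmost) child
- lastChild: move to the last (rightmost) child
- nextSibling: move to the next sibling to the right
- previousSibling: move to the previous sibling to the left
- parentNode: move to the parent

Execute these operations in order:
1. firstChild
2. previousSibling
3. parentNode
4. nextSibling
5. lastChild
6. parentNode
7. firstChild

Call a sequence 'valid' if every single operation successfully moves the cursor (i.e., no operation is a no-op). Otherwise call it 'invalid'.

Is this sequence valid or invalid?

Answer: invalid

Derivation:
After 1 (firstChild): label
After 2 (previousSibling): label (no-op, stayed)
After 3 (parentNode): ol
After 4 (nextSibling): ol (no-op, stayed)
After 5 (lastChild): div
After 6 (parentNode): ol
After 7 (firstChild): label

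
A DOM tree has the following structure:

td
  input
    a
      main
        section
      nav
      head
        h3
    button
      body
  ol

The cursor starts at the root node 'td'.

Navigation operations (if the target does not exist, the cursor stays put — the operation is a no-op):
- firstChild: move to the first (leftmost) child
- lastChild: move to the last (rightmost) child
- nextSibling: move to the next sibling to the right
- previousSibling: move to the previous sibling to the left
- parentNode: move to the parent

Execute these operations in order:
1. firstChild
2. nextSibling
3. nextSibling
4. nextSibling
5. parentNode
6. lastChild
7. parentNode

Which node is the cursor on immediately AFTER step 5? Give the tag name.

Answer: td

Derivation:
After 1 (firstChild): input
After 2 (nextSibling): ol
After 3 (nextSibling): ol (no-op, stayed)
After 4 (nextSibling): ol (no-op, stayed)
After 5 (parentNode): td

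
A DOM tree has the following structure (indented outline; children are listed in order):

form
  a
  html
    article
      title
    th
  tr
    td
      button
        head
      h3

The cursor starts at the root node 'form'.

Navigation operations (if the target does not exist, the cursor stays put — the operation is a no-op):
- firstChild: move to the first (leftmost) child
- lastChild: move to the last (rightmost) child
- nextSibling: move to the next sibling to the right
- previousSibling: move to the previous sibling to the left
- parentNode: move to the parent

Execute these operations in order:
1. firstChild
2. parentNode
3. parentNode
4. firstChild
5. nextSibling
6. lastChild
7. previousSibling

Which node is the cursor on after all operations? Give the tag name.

After 1 (firstChild): a
After 2 (parentNode): form
After 3 (parentNode): form (no-op, stayed)
After 4 (firstChild): a
After 5 (nextSibling): html
After 6 (lastChild): th
After 7 (previousSibling): article

Answer: article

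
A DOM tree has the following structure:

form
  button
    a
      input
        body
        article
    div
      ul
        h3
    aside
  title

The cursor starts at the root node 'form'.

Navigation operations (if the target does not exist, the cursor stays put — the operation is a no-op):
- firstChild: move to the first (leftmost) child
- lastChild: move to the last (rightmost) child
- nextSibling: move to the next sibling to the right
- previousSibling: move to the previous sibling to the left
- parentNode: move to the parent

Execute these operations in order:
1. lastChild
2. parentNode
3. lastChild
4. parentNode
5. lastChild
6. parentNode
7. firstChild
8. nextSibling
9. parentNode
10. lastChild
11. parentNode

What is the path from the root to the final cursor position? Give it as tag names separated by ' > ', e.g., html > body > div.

Answer: form

Derivation:
After 1 (lastChild): title
After 2 (parentNode): form
After 3 (lastChild): title
After 4 (parentNode): form
After 5 (lastChild): title
After 6 (parentNode): form
After 7 (firstChild): button
After 8 (nextSibling): title
After 9 (parentNode): form
After 10 (lastChild): title
After 11 (parentNode): form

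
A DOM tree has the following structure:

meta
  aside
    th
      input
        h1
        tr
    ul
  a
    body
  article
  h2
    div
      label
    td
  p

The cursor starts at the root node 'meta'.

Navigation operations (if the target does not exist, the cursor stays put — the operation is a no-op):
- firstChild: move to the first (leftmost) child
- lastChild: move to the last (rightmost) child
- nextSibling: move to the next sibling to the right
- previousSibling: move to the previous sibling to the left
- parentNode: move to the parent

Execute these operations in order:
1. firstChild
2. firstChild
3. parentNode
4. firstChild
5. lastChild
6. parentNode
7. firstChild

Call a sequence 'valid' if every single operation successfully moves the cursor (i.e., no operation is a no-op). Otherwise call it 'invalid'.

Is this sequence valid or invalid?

Answer: valid

Derivation:
After 1 (firstChild): aside
After 2 (firstChild): th
After 3 (parentNode): aside
After 4 (firstChild): th
After 5 (lastChild): input
After 6 (parentNode): th
After 7 (firstChild): input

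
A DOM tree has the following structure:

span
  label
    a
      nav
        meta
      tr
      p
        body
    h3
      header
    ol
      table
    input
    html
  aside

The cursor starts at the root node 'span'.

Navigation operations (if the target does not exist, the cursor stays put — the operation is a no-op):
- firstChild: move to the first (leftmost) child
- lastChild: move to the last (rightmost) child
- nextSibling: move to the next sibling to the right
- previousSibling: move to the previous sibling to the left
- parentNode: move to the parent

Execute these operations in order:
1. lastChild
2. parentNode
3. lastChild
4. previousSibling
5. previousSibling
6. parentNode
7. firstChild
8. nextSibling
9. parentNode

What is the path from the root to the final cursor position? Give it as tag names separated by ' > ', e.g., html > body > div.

After 1 (lastChild): aside
After 2 (parentNode): span
After 3 (lastChild): aside
After 4 (previousSibling): label
After 5 (previousSibling): label (no-op, stayed)
After 6 (parentNode): span
After 7 (firstChild): label
After 8 (nextSibling): aside
After 9 (parentNode): span

Answer: span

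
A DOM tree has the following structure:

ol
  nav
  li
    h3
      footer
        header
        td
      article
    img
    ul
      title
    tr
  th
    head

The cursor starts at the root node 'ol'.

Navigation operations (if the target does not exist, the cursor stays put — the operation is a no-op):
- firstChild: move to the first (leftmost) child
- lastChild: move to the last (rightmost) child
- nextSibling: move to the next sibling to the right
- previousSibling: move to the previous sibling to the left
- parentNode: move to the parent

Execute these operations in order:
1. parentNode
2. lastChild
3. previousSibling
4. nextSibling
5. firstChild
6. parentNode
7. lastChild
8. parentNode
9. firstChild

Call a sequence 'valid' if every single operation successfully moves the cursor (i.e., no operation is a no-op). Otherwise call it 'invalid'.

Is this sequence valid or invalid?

Answer: invalid

Derivation:
After 1 (parentNode): ol (no-op, stayed)
After 2 (lastChild): th
After 3 (previousSibling): li
After 4 (nextSibling): th
After 5 (firstChild): head
After 6 (parentNode): th
After 7 (lastChild): head
After 8 (parentNode): th
After 9 (firstChild): head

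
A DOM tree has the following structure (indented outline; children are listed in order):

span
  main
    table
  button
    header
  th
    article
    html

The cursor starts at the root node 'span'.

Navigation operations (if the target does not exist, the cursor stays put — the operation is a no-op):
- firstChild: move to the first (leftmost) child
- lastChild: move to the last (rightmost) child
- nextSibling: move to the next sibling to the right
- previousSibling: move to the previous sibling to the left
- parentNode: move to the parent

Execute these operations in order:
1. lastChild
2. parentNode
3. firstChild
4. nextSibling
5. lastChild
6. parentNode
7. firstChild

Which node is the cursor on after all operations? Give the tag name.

After 1 (lastChild): th
After 2 (parentNode): span
After 3 (firstChild): main
After 4 (nextSibling): button
After 5 (lastChild): header
After 6 (parentNode): button
After 7 (firstChild): header

Answer: header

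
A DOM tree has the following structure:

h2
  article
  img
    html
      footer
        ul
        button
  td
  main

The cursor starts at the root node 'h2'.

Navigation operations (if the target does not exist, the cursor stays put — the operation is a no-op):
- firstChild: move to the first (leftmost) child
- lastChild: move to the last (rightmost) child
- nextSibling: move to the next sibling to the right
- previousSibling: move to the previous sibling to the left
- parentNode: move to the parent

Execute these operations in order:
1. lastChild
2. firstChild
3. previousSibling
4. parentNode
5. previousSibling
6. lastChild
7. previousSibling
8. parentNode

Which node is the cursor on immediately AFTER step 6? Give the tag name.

After 1 (lastChild): main
After 2 (firstChild): main (no-op, stayed)
After 3 (previousSibling): td
After 4 (parentNode): h2
After 5 (previousSibling): h2 (no-op, stayed)
After 6 (lastChild): main

Answer: main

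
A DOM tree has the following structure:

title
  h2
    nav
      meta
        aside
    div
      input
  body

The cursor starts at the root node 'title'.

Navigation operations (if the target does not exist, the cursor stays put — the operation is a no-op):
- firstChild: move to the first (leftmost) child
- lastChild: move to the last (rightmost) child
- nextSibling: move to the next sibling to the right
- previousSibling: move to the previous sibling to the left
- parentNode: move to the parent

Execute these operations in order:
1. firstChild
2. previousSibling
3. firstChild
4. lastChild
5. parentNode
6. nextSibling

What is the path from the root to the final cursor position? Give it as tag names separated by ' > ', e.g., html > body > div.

Answer: title > h2 > div

Derivation:
After 1 (firstChild): h2
After 2 (previousSibling): h2 (no-op, stayed)
After 3 (firstChild): nav
After 4 (lastChild): meta
After 5 (parentNode): nav
After 6 (nextSibling): div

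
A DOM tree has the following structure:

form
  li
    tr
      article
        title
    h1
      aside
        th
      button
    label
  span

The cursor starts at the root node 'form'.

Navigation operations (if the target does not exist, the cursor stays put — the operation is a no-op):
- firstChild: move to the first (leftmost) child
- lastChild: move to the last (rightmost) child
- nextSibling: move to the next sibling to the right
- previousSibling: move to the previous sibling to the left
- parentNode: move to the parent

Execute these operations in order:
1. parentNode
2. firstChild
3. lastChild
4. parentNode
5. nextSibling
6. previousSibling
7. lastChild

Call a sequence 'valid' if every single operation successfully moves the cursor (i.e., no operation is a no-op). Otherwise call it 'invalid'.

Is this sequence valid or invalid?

After 1 (parentNode): form (no-op, stayed)
After 2 (firstChild): li
After 3 (lastChild): label
After 4 (parentNode): li
After 5 (nextSibling): span
After 6 (previousSibling): li
After 7 (lastChild): label

Answer: invalid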